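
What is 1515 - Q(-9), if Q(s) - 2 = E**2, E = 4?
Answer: 1497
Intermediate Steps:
Q(s) = 18 (Q(s) = 2 + 4**2 = 2 + 16 = 18)
1515 - Q(-9) = 1515 - 1*18 = 1515 - 18 = 1497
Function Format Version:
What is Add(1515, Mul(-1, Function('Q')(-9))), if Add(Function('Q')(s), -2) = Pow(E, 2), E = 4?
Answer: 1497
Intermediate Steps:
Function('Q')(s) = 18 (Function('Q')(s) = Add(2, Pow(4, 2)) = Add(2, 16) = 18)
Add(1515, Mul(-1, Function('Q')(-9))) = Add(1515, Mul(-1, 18)) = Add(1515, -18) = 1497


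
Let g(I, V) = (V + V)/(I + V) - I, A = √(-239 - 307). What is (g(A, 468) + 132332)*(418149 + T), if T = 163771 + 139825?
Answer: 53772917772404/563 - 408074623*I*√546/563 ≈ 9.5511e+10 - 1.6937e+7*I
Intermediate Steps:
T = 303596
A = I*√546 (A = √(-546) = I*√546 ≈ 23.367*I)
g(I, V) = -I + 2*V/(I + V) (g(I, V) = (2*V)/(I + V) - I = 2*V/(I + V) - I = -I + 2*V/(I + V))
(g(A, 468) + 132332)*(418149 + T) = ((-(I*√546)² + 2*468 - 1*I*√546*468)/(I*√546 + 468) + 132332)*(418149 + 303596) = ((-1*(-546) + 936 - 468*I*√546)/(468 + I*√546) + 132332)*721745 = ((546 + 936 - 468*I*√546)/(468 + I*√546) + 132332)*721745 = ((1482 - 468*I*√546)/(468 + I*√546) + 132332)*721745 = (132332 + (1482 - 468*I*√546)/(468 + I*√546))*721745 = 95509959340 + 721745*(1482 - 468*I*√546)/(468 + I*√546)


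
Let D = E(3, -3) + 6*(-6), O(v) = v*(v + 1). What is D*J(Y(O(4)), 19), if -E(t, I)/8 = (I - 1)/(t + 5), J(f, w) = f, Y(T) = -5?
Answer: 160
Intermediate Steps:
O(v) = v*(1 + v)
E(t, I) = -8*(-1 + I)/(5 + t) (E(t, I) = -8*(I - 1)/(t + 5) = -8*(-1 + I)/(5 + t))
D = -32 (D = 8*(1 - 1*(-3))/(5 + 3) + 6*(-6) = 8*(1 + 3)/8 - 36 = 8*(⅛)*4 - 36 = 4 - 36 = -32)
D*J(Y(O(4)), 19) = -32*(-5) = 160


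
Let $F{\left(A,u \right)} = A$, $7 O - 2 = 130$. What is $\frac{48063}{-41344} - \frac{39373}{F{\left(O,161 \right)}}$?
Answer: $- \frac{2850301375}{1364352} \approx -2089.1$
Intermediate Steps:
$O = \frac{132}{7}$ ($O = \frac{2}{7} + \frac{1}{7} \cdot 130 = \frac{2}{7} + \frac{130}{7} = \frac{132}{7} \approx 18.857$)
$\frac{48063}{-41344} - \frac{39373}{F{\left(O,161 \right)}} = \frac{48063}{-41344} - \frac{39373}{\frac{132}{7}} = 48063 \left(- \frac{1}{41344}\right) - \frac{275611}{132} = - \frac{48063}{41344} - \frac{275611}{132} = - \frac{2850301375}{1364352}$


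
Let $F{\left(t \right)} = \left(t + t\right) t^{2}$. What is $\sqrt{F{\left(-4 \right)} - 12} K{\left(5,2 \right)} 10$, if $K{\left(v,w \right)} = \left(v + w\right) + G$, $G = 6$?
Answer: $260 i \sqrt{35} \approx 1538.2 i$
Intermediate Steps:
$F{\left(t \right)} = 2 t^{3}$ ($F{\left(t \right)} = 2 t t^{2} = 2 t^{3}$)
$K{\left(v,w \right)} = 6 + v + w$ ($K{\left(v,w \right)} = \left(v + w\right) + 6 = 6 + v + w$)
$\sqrt{F{\left(-4 \right)} - 12} K{\left(5,2 \right)} 10 = \sqrt{2 \left(-4\right)^{3} - 12} \left(6 + 5 + 2\right) 10 = \sqrt{2 \left(-64\right) - 12} \cdot 13 \cdot 10 = \sqrt{-128 - 12} \cdot 13 \cdot 10 = \sqrt{-140} \cdot 13 \cdot 10 = 2 i \sqrt{35} \cdot 13 \cdot 10 = 26 i \sqrt{35} \cdot 10 = 260 i \sqrt{35}$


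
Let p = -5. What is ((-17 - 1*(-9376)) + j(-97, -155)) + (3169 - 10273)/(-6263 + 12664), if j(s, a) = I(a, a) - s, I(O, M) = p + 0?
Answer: 1634831/173 ≈ 9449.9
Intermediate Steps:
I(O, M) = -5 (I(O, M) = -5 + 0 = -5)
j(s, a) = -5 - s
((-17 - 1*(-9376)) + j(-97, -155)) + (3169 - 10273)/(-6263 + 12664) = ((-17 - 1*(-9376)) + (-5 - 1*(-97))) + (3169 - 10273)/(-6263 + 12664) = ((-17 + 9376) + (-5 + 97)) - 7104/6401 = (9359 + 92) - 7104*1/6401 = 9451 - 192/173 = 1634831/173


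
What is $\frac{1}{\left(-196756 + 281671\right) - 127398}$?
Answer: $- \frac{1}{42483} \approx -2.3539 \cdot 10^{-5}$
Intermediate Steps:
$\frac{1}{\left(-196756 + 281671\right) - 127398} = \frac{1}{84915 - 127398} = \frac{1}{-42483} = - \frac{1}{42483}$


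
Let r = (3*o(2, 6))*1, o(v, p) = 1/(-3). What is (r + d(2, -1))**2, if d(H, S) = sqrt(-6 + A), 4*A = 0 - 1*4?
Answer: (1 - I*sqrt(7))**2 ≈ -6.0 - 5.2915*I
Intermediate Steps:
o(v, p) = -1/3
A = -1 (A = (0 - 1*4)/4 = (0 - 4)/4 = (1/4)*(-4) = -1)
r = -1 (r = (3*(-1/3))*1 = -1*1 = -1)
d(H, S) = I*sqrt(7) (d(H, S) = sqrt(-6 - 1) = sqrt(-7) = I*sqrt(7))
(r + d(2, -1))**2 = (-1 + I*sqrt(7))**2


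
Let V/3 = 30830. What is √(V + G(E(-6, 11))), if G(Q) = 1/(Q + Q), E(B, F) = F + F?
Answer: √44765171/22 ≈ 304.12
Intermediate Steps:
V = 92490 (V = 3*30830 = 92490)
E(B, F) = 2*F
G(Q) = 1/(2*Q)
√(V + G(E(-6, 11))) = √(92490 + 1/(2*((2*11)))) = √(92490 + (½)/22) = √(92490 + (½)*(1/22)) = √(92490 + 1/44) = √(4069561/44) = √44765171/22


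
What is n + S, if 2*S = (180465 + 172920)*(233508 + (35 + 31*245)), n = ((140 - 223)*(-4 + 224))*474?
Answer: 42598620825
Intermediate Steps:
n = -8655240 (n = -83*220*474 = -18260*474 = -8655240)
S = 42607276065 (S = ((180465 + 172920)*(233508 + (35 + 31*245)))/2 = (353385*(233508 + (35 + 7595)))/2 = (353385*(233508 + 7630))/2 = (353385*241138)/2 = (½)*85214552130 = 42607276065)
n + S = -8655240 + 42607276065 = 42598620825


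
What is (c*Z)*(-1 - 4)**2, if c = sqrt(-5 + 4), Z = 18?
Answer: 450*I ≈ 450.0*I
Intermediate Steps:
c = I (c = sqrt(-1) = I ≈ 1.0*I)
(c*Z)*(-1 - 4)**2 = (I*18)*(-1 - 4)**2 = (18*I)*(-5)**2 = (18*I)*25 = 450*I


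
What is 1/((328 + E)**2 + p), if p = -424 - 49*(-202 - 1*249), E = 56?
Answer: 1/169131 ≈ 5.9126e-6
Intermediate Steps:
p = 21675 (p = -424 - 49*(-202 - 249) = -424 - 49*(-451) = -424 + 22099 = 21675)
1/((328 + E)**2 + p) = 1/((328 + 56)**2 + 21675) = 1/(384**2 + 21675) = 1/(147456 + 21675) = 1/169131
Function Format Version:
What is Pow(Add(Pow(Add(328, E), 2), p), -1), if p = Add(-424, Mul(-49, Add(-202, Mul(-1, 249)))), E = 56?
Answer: Rational(1, 169131) ≈ 5.9126e-6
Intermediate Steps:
p = 21675 (p = Add(-424, Mul(-49, Add(-202, -249))) = Add(-424, Mul(-49, -451)) = Add(-424, 22099) = 21675)
Pow(Add(Pow(Add(328, E), 2), p), -1) = Pow(Add(Pow(Add(328, 56), 2), 21675), -1) = Pow(Add(Pow(384, 2), 21675), -1) = Pow(Add(147456, 21675), -1) = Pow(169131, -1) = Rational(1, 169131)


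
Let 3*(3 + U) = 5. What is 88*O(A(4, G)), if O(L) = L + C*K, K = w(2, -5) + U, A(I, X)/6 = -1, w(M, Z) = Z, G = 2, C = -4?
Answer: 5104/3 ≈ 1701.3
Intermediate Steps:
U = -4/3 (U = -3 + (1/3)*5 = -3 + 5/3 = -4/3 ≈ -1.3333)
A(I, X) = -6 (A(I, X) = 6*(-1) = -6)
K = -19/3 (K = -5 - 4/3 = -19/3 ≈ -6.3333)
O(L) = 76/3 + L (O(L) = L - 4*(-19/3) = L + 76/3 = 76/3 + L)
88*O(A(4, G)) = 88*(76/3 - 6) = 88*(58/3) = 5104/3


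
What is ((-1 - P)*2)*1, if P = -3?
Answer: 4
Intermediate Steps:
((-1 - P)*2)*1 = ((-1 - 1*(-3))*2)*1 = ((-1 + 3)*2)*1 = (2*2)*1 = 4*1 = 4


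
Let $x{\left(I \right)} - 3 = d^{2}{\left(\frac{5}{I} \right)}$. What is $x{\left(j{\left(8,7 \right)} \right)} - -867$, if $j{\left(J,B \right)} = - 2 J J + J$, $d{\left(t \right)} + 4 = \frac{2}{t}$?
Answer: $3574$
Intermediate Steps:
$d{\left(t \right)} = -4 + \frac{2}{t}$
$j{\left(J,B \right)} = J - 2 J^{2}$ ($j{\left(J,B \right)} = - 2 J^{2} + J = J - 2 J^{2}$)
$x{\left(I \right)} = 3 + \left(-4 + \frac{2 I}{5}\right)^{2}$ ($x{\left(I \right)} = 3 + \left(-4 + \frac{2}{5 \frac{1}{I}}\right)^{2} = 3 + \left(-4 + 2 \frac{I}{5}\right)^{2} = 3 + \left(-4 + \frac{2 I}{5}\right)^{2}$)
$x{\left(j{\left(8,7 \right)} \right)} - -867 = \left(3 + \frac{4 \left(10 - 8 \left(1 - 16\right)\right)^{2}}{25}\right) - -867 = \left(3 + \frac{4 \left(10 - 8 \left(1 - 16\right)\right)^{2}}{25}\right) + 867 = \left(3 + \frac{4 \left(10 - 8 \left(-15\right)\right)^{2}}{25}\right) + 867 = \left(3 + \frac{4 \left(10 - -120\right)^{2}}{25}\right) + 867 = \left(3 + \frac{4 \left(10 + 120\right)^{2}}{25}\right) + 867 = \left(3 + \frac{4 \cdot 130^{2}}{25}\right) + 867 = \left(3 + \frac{4}{25} \cdot 16900\right) + 867 = \left(3 + 2704\right) + 867 = 2707 + 867 = 3574$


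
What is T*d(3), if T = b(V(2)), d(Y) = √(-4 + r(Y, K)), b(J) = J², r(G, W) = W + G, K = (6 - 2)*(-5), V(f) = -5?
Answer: 25*I*√21 ≈ 114.56*I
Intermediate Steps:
K = -20 (K = 4*(-5) = -20)
r(G, W) = G + W
d(Y) = √(-24 + Y) (d(Y) = √(-4 + (Y - 20)) = √(-4 + (-20 + Y)) = √(-24 + Y))
T = 25 (T = (-5)² = 25)
T*d(3) = 25*√(-24 + 3) = 25*√(-21) = 25*(I*√21) = 25*I*√21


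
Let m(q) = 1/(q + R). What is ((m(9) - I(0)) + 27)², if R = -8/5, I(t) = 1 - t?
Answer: 935089/1369 ≈ 683.04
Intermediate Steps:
R = -8/5 (R = -8*⅕ = -8/5 ≈ -1.6000)
m(q) = 1/(-8/5 + q) (m(q) = 1/(q - 8/5) = 1/(-8/5 + q))
((m(9) - I(0)) + 27)² = ((5/(-8 + 5*9) - (1 - 1*0)) + 27)² = ((5/(-8 + 45) - (1 + 0)) + 27)² = ((5/37 - 1*1) + 27)² = ((5*(1/37) - 1) + 27)² = ((5/37 - 1) + 27)² = (-32/37 + 27)² = (967/37)² = 935089/1369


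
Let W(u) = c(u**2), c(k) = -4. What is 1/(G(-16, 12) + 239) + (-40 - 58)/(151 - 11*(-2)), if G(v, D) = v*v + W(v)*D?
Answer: -43633/77331 ≈ -0.56424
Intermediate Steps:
W(u) = -4
G(v, D) = v**2 - 4*D (G(v, D) = v*v - 4*D = v**2 - 4*D)
1/(G(-16, 12) + 239) + (-40 - 58)/(151 - 11*(-2)) = 1/(((-16)**2 - 4*12) + 239) + (-40 - 58)/(151 - 11*(-2)) = 1/((256 - 48) + 239) - 98/(151 + 22) = 1/(208 + 239) - 98/173 = 1/447 - 98*1/173 = 1/447 - 98/173 = -43633/77331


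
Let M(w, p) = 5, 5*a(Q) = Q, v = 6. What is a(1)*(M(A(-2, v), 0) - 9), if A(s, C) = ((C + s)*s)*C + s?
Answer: -4/5 ≈ -0.80000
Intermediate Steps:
A(s, C) = s + C*s*(C + s) (A(s, C) = (s*(C + s))*C + s = C*s*(C + s) + s = s + C*s*(C + s))
a(Q) = Q/5
a(1)*(M(A(-2, v), 0) - 9) = ((1/5)*1)*(5 - 9) = (1/5)*(-4) = -4/5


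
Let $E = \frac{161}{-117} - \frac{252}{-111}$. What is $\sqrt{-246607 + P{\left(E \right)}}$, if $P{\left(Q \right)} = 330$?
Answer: $i \sqrt{246277} \approx 496.26 i$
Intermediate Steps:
$E = \frac{3871}{4329}$ ($E = 161 \left(- \frac{1}{117}\right) - - \frac{84}{37} = - \frac{161}{117} + \frac{84}{37} = \frac{3871}{4329} \approx 0.8942$)
$\sqrt{-246607 + P{\left(E \right)}} = \sqrt{-246607 + 330} = \sqrt{-246277} = i \sqrt{246277}$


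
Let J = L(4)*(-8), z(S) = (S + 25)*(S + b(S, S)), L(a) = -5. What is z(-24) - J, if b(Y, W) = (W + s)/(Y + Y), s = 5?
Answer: -3053/48 ≈ -63.604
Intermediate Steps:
b(Y, W) = (5 + W)/(2*Y) (b(Y, W) = (W + 5)/(Y + Y) = (5 + W)/((2*Y)) = (5 + W)*(1/(2*Y)) = (5 + W)/(2*Y))
z(S) = (25 + S)*(S + (5 + S)/(2*S)) (z(S) = (S + 25)*(S + (5 + S)/(2*S)) = (25 + S)*(S + (5 + S)/(2*S)))
J = 40 (J = -5*(-8) = 40)
z(-24) - J = (15 + (-24)² + (51/2)*(-24) + (125/2)/(-24)) - 1*40 = (15 + 576 - 612 + (125/2)*(-1/24)) - 40 = (15 + 576 - 612 - 125/48) - 40 = -1133/48 - 40 = -3053/48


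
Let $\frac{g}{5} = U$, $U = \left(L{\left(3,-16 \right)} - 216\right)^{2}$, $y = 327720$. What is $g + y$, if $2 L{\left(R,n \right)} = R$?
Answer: $\frac{2231085}{4} \approx 5.5777 \cdot 10^{5}$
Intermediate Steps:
$L{\left(R,n \right)} = \frac{R}{2}$
$U = \frac{184041}{4}$ ($U = \left(\frac{1}{2} \cdot 3 - 216\right)^{2} = \left(\frac{3}{2} - 216\right)^{2} = \left(- \frac{429}{2}\right)^{2} = \frac{184041}{4} \approx 46010.0$)
$g = \frac{920205}{4}$ ($g = 5 \cdot \frac{184041}{4} = \frac{920205}{4} \approx 2.3005 \cdot 10^{5}$)
$g + y = \frac{920205}{4} + 327720 = \frac{2231085}{4}$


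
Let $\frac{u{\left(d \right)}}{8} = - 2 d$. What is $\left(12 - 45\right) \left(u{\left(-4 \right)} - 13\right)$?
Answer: $-1683$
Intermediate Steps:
$u{\left(d \right)} = - 16 d$ ($u{\left(d \right)} = 8 \left(- 2 d\right) = - 16 d$)
$\left(12 - 45\right) \left(u{\left(-4 \right)} - 13\right) = \left(12 - 45\right) \left(\left(-16\right) \left(-4\right) - 13\right) = - 33 \left(64 - 13\right) = \left(-33\right) 51 = -1683$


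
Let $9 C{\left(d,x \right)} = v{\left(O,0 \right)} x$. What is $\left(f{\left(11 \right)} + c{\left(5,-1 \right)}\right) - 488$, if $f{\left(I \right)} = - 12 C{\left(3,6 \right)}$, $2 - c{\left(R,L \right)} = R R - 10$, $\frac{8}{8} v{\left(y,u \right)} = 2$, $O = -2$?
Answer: $-517$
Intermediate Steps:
$v{\left(y,u \right)} = 2$
$C{\left(d,x \right)} = \frac{2 x}{9}$
$c{\left(R,L \right)} = 12 - R^{2}$ ($c{\left(R,L \right)} = 2 - \left(R R - 10\right) = 2 - \left(R^{2} - 10\right) = 2 - \left(-10 + R^{2}\right) = 12 - R^{2}$)
$f{\left(I \right)} = -16$ ($f{\left(I \right)} = - 12 \cdot \frac{2}{9} \cdot 6 = \left(-12\right) \frac{4}{3} = -16$)
$\left(f{\left(11 \right)} + c{\left(5,-1 \right)}\right) - 488 = \left(-16 + \left(12 - 5^{2}\right)\right) - 488 = \left(-16 + \left(12 - 25\right)\right) - 488 = \left(-16 - 13\right) - 488 = -29 - 488 = -517$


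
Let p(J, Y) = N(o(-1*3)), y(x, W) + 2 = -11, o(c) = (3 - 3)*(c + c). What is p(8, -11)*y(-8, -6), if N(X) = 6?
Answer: -78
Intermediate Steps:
o(c) = 0 (o(c) = 0*(2*c) = 0)
y(x, W) = -13 (y(x, W) = -2 - 11 = -13)
p(J, Y) = 6
p(8, -11)*y(-8, -6) = 6*(-13) = -78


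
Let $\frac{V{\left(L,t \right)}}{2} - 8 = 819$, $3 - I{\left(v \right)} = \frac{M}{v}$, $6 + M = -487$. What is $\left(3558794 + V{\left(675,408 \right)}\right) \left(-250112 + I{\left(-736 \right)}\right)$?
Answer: $- \frac{20481556896288}{23} \approx -8.905 \cdot 10^{11}$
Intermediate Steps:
$M = -493$ ($M = -6 - 487 = -493$)
$I{\left(v \right)} = 3 + \frac{493}{v}$ ($I{\left(v \right)} = 3 - - \frac{493}{v} = 3 + \frac{493}{v}$)
$V{\left(L,t \right)} = 1654$ ($V{\left(L,t \right)} = 16 + 2 \cdot 819 = 16 + 1638 = 1654$)
$\left(3558794 + V{\left(675,408 \right)}\right) \left(-250112 + I{\left(-736 \right)}\right) = \left(3558794 + 1654\right) \left(-250112 + \left(3 + \frac{493}{-736}\right)\right) = 3560448 \left(-250112 + \left(3 + 493 \left(- \frac{1}{736}\right)\right)\right) = 3560448 \left(-250112 + \left(3 - \frac{493}{736}\right)\right) = 3560448 \left(-250112 + \frac{1715}{736}\right) = 3560448 \left(- \frac{184080717}{736}\right) = - \frac{20481556896288}{23}$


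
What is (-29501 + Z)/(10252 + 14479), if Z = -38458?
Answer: -67959/24731 ≈ -2.7479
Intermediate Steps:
(-29501 + Z)/(10252 + 14479) = (-29501 - 38458)/(10252 + 14479) = -67959/24731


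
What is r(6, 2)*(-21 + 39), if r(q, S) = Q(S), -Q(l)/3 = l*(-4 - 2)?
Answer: 648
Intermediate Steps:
Q(l) = 18*l (Q(l) = -3*l*(-4 - 2) = -3*l*(-6) = -(-18)*l = 18*l)
r(q, S) = 18*S
r(6, 2)*(-21 + 39) = (18*2)*(-21 + 39) = 36*18 = 648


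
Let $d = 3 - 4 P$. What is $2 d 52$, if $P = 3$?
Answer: $-936$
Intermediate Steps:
$d = -9$ ($d = 3 - 12 = -9$)
$2 d 52 = 2 \left(-9\right) 52 = \left(-18\right) 52 = -936$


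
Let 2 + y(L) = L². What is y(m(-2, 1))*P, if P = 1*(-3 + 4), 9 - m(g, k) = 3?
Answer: 34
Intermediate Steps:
m(g, k) = 6 (m(g, k) = 9 - 1*3 = 9 - 3 = 6)
P = 1 (P = 1*1 = 1)
y(L) = -2 + L²
y(m(-2, 1))*P = (-2 + 6²)*1 = (-2 + 36)*1 = 34*1 = 34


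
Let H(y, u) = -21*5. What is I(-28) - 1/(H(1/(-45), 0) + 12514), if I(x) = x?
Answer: -347453/12409 ≈ -28.000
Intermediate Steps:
H(y, u) = -105
I(-28) - 1/(H(1/(-45), 0) + 12514) = -28 - 1/(-105 + 12514) = -28 - 1/12409 = -347453/12409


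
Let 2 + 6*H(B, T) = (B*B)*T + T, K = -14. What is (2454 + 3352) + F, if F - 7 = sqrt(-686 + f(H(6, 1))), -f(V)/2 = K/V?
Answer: 5813 + I*sqrt(17030)/5 ≈ 5813.0 + 26.1*I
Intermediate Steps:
H(B, T) = -1/3 + T/6 + T*B**2/6 (H(B, T) = -1/3 + ((B*B)*T + T)/6 = -1/3 + (B**2*T + T)/6 = -1/3 + (T*B**2 + T)/6 = -1/3 + (T + T*B**2)/6 = -1/3 + (T/6 + T*B**2/6) = -1/3 + T/6 + T*B**2/6)
f(V) = 28/V (f(V) = -(-28)/V = 28/V)
F = 7 + I*sqrt(17030)/5 (F = 7 + sqrt(-686 + 28/(-1/3 + (1/6)*1 + (1/6)*1*6**2)) = 7 + sqrt(-686 + 28/(-1/3 + 1/6 + (1/6)*1*36)) = 7 + sqrt(-686 + 28/(-1/3 + 1/6 + 6)) = 7 + sqrt(-686 + 28/(35/6)) = 7 + sqrt(-686 + 28*(6/35)) = 7 + sqrt(-686 + 24/5) = 7 + sqrt(-3406/5) = 7 + I*sqrt(17030)/5 ≈ 7.0 + 26.1*I)
(2454 + 3352) + F = (2454 + 3352) + (7 + I*sqrt(17030)/5) = 5806 + (7 + I*sqrt(17030)/5) = 5813 + I*sqrt(17030)/5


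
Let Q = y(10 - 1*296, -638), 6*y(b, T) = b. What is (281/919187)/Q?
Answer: -843/131443741 ≈ -6.4134e-6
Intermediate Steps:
y(b, T) = b/6
Q = -143/3 (Q = (10 - 1*296)/6 = (10 - 296)/6 = (⅙)*(-286) = -143/3 ≈ -47.667)
(281/919187)/Q = (281/919187)/(-143/3) = (281*(1/919187))*(-3/143) = (281/919187)*(-3/143) = -843/131443741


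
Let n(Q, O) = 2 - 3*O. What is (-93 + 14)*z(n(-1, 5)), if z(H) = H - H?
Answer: 0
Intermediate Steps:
z(H) = 0
(-93 + 14)*z(n(-1, 5)) = (-93 + 14)*0 = -79*0 = 0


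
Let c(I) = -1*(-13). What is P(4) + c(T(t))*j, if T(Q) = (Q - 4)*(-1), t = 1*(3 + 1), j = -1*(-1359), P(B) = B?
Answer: 17671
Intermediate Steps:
j = 1359
t = 4 (t = 1*4 = 4)
T(Q) = 4 - Q (T(Q) = (-4 + Q)*(-1) = 4 - Q)
c(I) = 13
P(4) + c(T(t))*j = 4 + 13*1359 = 4 + 17667 = 17671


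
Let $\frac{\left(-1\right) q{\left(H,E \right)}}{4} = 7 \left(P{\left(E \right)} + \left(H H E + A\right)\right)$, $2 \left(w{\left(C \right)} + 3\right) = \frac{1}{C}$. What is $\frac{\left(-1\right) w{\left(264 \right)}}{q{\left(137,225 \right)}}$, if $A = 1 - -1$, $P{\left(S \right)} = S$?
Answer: $- \frac{1583}{62436557568} \approx -2.5354 \cdot 10^{-8}$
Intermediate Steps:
$w{\left(C \right)} = -3 + \frac{1}{2 C}$
$A = 2$ ($A = 1 + 1 = 2$)
$q{\left(H,E \right)} = -56 - 28 E - 28 E H^{2}$ ($q{\left(H,E \right)} = - 4 \cdot 7 \left(E + \left(H H E + 2\right)\right) = - 4 \cdot 7 \left(E + \left(H^{2} E + 2\right)\right) = - 4 \cdot 7 \left(E + \left(E H^{2} + 2\right)\right) = - 4 \cdot 7 \left(E + \left(2 + E H^{2}\right)\right) = - 4 \cdot 7 \left(2 + E + E H^{2}\right) = - 4 \left(14 + 7 E + 7 E H^{2}\right) = -56 - 28 E - 28 E H^{2}$)
$\frac{\left(-1\right) w{\left(264 \right)}}{q{\left(137,225 \right)}} = \frac{\left(-1\right) \left(-3 + \frac{1}{2 \cdot 264}\right)}{-56 - 6300 - 6300 \cdot 137^{2}} = \frac{\left(-1\right) \left(-3 + \frac{1}{2} \cdot \frac{1}{264}\right)}{-56 - 6300 - 6300 \cdot 18769} = \frac{\left(-1\right) \left(-3 + \frac{1}{528}\right)}{-56 - 6300 - 118244700} = \frac{\left(-1\right) \left(- \frac{1583}{528}\right)}{-118251056} = \frac{1583}{528} \left(- \frac{1}{118251056}\right) = - \frac{1583}{62436557568}$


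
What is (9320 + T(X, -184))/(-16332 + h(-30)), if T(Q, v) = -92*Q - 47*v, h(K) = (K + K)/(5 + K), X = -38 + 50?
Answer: -5270/5103 ≈ -1.0327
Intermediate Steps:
X = 12
h(K) = 2*K/(5 + K) (h(K) = (2*K)/(5 + K) = 2*K/(5 + K))
(9320 + T(X, -184))/(-16332 + h(-30)) = (9320 + (-92*12 - 47*(-184)))/(-16332 + 2*(-30)/(5 - 30)) = (9320 + (-1104 + 8648))/(-16332 + 2*(-30)/(-25)) = (9320 + 7544)/(-16332 + 2*(-30)*(-1/25)) = 16864/(-16332 + 12/5) = 16864/(-81648/5) = 16864*(-5/81648) = -5270/5103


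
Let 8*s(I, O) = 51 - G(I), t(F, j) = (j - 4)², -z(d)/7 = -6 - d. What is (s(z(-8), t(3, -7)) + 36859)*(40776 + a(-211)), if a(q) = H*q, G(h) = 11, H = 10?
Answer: 1425383424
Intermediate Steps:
a(q) = 10*q
z(d) = 42 + 7*d (z(d) = -7*(-6 - d) = 42 + 7*d)
t(F, j) = (-4 + j)²
s(I, O) = 5 (s(I, O) = (51 - 1*11)/8 = (51 - 11)/8 = (⅛)*40 = 5)
(s(z(-8), t(3, -7)) + 36859)*(40776 + a(-211)) = (5 + 36859)*(40776 + 10*(-211)) = 36864*(40776 - 2110) = 36864*38666 = 1425383424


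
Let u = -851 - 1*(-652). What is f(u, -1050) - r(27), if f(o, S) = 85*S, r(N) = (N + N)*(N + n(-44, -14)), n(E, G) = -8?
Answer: -90276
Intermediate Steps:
u = -199 (u = -851 + 652 = -199)
r(N) = 2*N*(-8 + N) (r(N) = (N + N)*(N - 8) = (2*N)*(-8 + N) = 2*N*(-8 + N))
f(u, -1050) - r(27) = 85*(-1050) - 2*27*(-8 + 27) = -89250 - 2*27*19 = -89250 - 1*1026 = -89250 - 1026 = -90276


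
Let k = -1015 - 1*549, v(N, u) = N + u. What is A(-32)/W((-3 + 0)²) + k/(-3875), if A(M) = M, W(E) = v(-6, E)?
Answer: -119308/11625 ≈ -10.263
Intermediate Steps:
W(E) = -6 + E
k = -1564 (k = -1015 - 549 = -1564)
A(-32)/W((-3 + 0)²) + k/(-3875) = -32/(-6 + (-3 + 0)²) - 1564/(-3875) = -32/(-6 + (-3)²) - 1564*(-1/3875) = -32/(-6 + 9) + 1564/3875 = -32/3 + 1564/3875 = -119308/11625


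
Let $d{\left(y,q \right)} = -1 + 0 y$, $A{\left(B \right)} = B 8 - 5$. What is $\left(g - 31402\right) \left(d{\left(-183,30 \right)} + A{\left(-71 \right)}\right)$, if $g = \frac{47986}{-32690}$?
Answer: $\frac{42089754006}{2335} \approx 1.8026 \cdot 10^{7}$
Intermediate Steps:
$A{\left(B \right)} = -5 + 8 B$ ($A{\left(B \right)} = 8 B - 5 = -5 + 8 B$)
$g = - \frac{23993}{16345}$ ($g = 47986 \left(- \frac{1}{32690}\right) = - \frac{23993}{16345} \approx -1.4679$)
$d{\left(y,q \right)} = -1$ ($d{\left(y,q \right)} = -1 + 0 = -1$)
$\left(g - 31402\right) \left(d{\left(-183,30 \right)} + A{\left(-71 \right)}\right) = \left(- \frac{23993}{16345} - 31402\right) \left(-1 + \left(-5 + 8 \left(-71\right)\right)\right) = - \frac{513289683 \left(-1 - 573\right)}{16345} = \left(- \frac{513289683}{16345}\right) \left(-574\right) = \frac{42089754006}{2335}$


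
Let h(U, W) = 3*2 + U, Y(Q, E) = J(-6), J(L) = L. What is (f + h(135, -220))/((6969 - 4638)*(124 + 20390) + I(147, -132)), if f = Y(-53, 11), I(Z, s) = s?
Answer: 45/15939334 ≈ 2.8232e-6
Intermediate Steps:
Y(Q, E) = -6
f = -6
h(U, W) = 6 + U
(f + h(135, -220))/((6969 - 4638)*(124 + 20390) + I(147, -132)) = (-6 + (6 + 135))/((6969 - 4638)*(124 + 20390) - 132) = (-6 + 141)/(2331*20514 - 132) = 135/(47818134 - 132) = 135/47818002 = 135*(1/47818002) = 45/15939334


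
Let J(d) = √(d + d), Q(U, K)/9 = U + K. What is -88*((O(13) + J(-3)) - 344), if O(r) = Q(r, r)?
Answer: 9680 - 88*I*√6 ≈ 9680.0 - 215.56*I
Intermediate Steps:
Q(U, K) = 9*K + 9*U (Q(U, K) = 9*(U + K) = 9*(K + U) = 9*K + 9*U)
J(d) = √2*√d (J(d) = √(2*d) = √2*√d)
O(r) = 18*r (O(r) = 9*r + 9*r = 18*r)
-88*((O(13) + J(-3)) - 344) = -88*((18*13 + √2*√(-3)) - 344) = -88*((234 + √2*(I*√3)) - 344) = -88*((234 + I*√6) - 344) = -88*(-110 + I*√6) = 9680 - 88*I*√6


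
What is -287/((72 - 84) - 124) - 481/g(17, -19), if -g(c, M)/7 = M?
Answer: -27245/18088 ≈ -1.5062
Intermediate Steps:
g(c, M) = -7*M
-287/((72 - 84) - 124) - 481/g(17, -19) = -287/((72 - 84) - 124) - 481/((-7*(-19))) = -287/(-12 - 124) - 481/133 = -287/(-136) - 481*1/133 = -287*(-1/136) - 481/133 = 287/136 - 481/133 = -27245/18088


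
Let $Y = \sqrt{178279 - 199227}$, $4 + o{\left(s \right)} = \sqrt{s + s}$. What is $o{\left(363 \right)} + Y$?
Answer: $-4 + 11 \sqrt{6} + 2 i \sqrt{5237} \approx 22.944 + 144.73 i$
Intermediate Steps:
$o{\left(s \right)} = -4 + \sqrt{2} \sqrt{s}$ ($o{\left(s \right)} = -4 + \sqrt{s + s} = -4 + \sqrt{2 s} = -4 + \sqrt{2} \sqrt{s}$)
$Y = 2 i \sqrt{5237}$ ($Y = \sqrt{-20948} = 2 i \sqrt{5237} \approx 144.73 i$)
$o{\left(363 \right)} + Y = \left(-4 + \sqrt{2} \sqrt{363}\right) + 2 i \sqrt{5237} = \left(-4 + \sqrt{2} \cdot 11 \sqrt{3}\right) + 2 i \sqrt{5237} = \left(-4 + 11 \sqrt{6}\right) + 2 i \sqrt{5237} = -4 + 11 \sqrt{6} + 2 i \sqrt{5237}$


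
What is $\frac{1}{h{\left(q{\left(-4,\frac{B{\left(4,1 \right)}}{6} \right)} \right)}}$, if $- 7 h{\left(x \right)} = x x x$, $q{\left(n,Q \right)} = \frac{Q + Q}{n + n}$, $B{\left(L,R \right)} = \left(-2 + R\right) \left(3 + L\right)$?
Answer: $- \frac{13824}{49} \approx -282.12$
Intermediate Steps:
$q{\left(n,Q \right)} = \frac{Q}{n}$ ($q{\left(n,Q \right)} = \frac{2 Q}{2 n} = 2 Q \frac{1}{2 n} = \frac{Q}{n}$)
$h{\left(x \right)} = - \frac{x^{3}}{7}$ ($h{\left(x \right)} = - \frac{x x x}{7} = - \frac{x x^{2}}{7} = - \frac{x^{3}}{7}$)
$\frac{1}{h{\left(q{\left(-4,\frac{B{\left(4,1 \right)}}{6} \right)} \right)}} = \frac{1}{\left(- \frac{1}{7}\right) \left(\frac{\left(-6 - 8 + 3 \cdot 1 + 4 \cdot 1\right) \frac{1}{6}}{-4}\right)^{3}} = \frac{1}{\left(- \frac{1}{7}\right) \left(\left(-6 - 8 + 3 + 4\right) \frac{1}{6} \left(- \frac{1}{4}\right)\right)^{3}} = \frac{1}{\left(- \frac{1}{7}\right) \left(\left(-7\right) \frac{1}{6} \left(- \frac{1}{4}\right)\right)^{3}} = \frac{1}{\left(- \frac{1}{7}\right) \left(\left(- \frac{7}{6}\right) \left(- \frac{1}{4}\right)\right)^{3}} = \frac{1}{\left(- \frac{1}{7}\right) \left(\frac{7}{24}\right)^{3}} = \frac{1}{\left(- \frac{1}{7}\right) \frac{343}{13824}} = \frac{1}{- \frac{49}{13824}} = - \frac{13824}{49}$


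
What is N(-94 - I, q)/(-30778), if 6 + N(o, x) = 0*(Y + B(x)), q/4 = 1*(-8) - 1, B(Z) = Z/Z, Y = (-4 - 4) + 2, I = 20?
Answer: 3/15389 ≈ 0.00019494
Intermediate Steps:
Y = -6 (Y = -8 + 2 = -6)
B(Z) = 1
q = -36 (q = 4*(1*(-8) - 1) = 4*(-8 - 1) = 4*(-9) = -36)
N(o, x) = -6 (N(o, x) = -6 + 0*(-6 + 1) = -6 + 0*(-5) = -6 + 0 = -6)
N(-94 - I, q)/(-30778) = -6/(-30778) = -6*(-1/30778) = 3/15389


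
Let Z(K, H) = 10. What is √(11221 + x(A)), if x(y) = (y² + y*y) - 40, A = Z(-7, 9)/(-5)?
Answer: √11189 ≈ 105.78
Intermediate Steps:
A = -2 (A = 10/(-5) = 10*(-⅕) = -2)
x(y) = -40 + 2*y² (x(y) = (y² + y²) - 40 = 2*y² - 40 = -40 + 2*y²)
√(11221 + x(A)) = √(11221 + (-40 + 2*(-2)²)) = √(11221 + (-40 + 2*4)) = √(11221 + (-40 + 8)) = √(11221 - 32) = √11189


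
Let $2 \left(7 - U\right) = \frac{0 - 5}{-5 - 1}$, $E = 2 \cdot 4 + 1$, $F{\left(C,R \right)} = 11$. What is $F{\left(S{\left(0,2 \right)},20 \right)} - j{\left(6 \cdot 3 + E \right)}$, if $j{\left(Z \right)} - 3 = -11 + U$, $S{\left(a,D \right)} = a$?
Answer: $\frac{149}{12} \approx 12.417$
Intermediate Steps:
$E = 9$ ($E = 8 + 1 = 9$)
$U = \frac{79}{12}$ ($U = 7 - \frac{\left(0 - 5\right) \frac{1}{-5 - 1}}{2} = 7 - \frac{\left(-5\right) \frac{1}{-6}}{2} = 7 - \frac{\left(-5\right) \left(- \frac{1}{6}\right)}{2} = 7 - \frac{5}{12} = \frac{79}{12} \approx 6.5833$)
$j{\left(Z \right)} = - \frac{17}{12}$ ($j{\left(Z \right)} = 3 + \left(-11 + \frac{79}{12}\right) = 3 - \frac{53}{12} = - \frac{17}{12}$)
$F{\left(S{\left(0,2 \right)},20 \right)} - j{\left(6 \cdot 3 + E \right)} = 11 - - \frac{17}{12} = 11 + \frac{17}{12} = \frac{149}{12}$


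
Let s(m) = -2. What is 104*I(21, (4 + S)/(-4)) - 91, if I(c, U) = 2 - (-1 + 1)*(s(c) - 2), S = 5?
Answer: 117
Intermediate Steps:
I(c, U) = 2 (I(c, U) = 2 - (-1 + 1)*(-2 - 2) = 2 - 0*(-4) = 2 - 1*0 = 2 + 0 = 2)
104*I(21, (4 + S)/(-4)) - 91 = 104*2 - 91 = 208 - 91 = 117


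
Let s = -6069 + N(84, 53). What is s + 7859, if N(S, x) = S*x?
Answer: 6242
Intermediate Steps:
s = -1617 (s = -6069 + 84*53 = -6069 + 4452 = -1617)
s + 7859 = -1617 + 7859 = 6242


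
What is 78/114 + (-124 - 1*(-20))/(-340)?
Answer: 1599/1615 ≈ 0.99009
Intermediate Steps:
78/114 + (-124 - 1*(-20))/(-340) = 78*(1/114) + (-124 + 20)*(-1/340) = 13/19 - 104*(-1/340) = 13/19 + 26/85 = 1599/1615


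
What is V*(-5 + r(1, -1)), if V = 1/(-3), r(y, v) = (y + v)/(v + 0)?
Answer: 5/3 ≈ 1.6667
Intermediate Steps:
r(y, v) = (v + y)/v
V = -1/3 ≈ -0.33333
V*(-5 + r(1, -1)) = -(-5 + (-1 + 1)/(-1))/3 = -(-5 - 1*0)/3 = -(-5 + 0)/3 = -1/3*(-5) = 5/3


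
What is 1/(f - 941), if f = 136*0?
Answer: -1/941 ≈ -0.0010627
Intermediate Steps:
f = 0
1/(f - 941) = 1/(0 - 941) = 1/(-941) = -1/941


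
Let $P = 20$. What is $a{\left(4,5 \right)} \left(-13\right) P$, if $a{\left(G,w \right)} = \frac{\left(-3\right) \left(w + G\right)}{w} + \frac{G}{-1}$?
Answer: $2444$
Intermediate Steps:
$a{\left(G,w \right)} = - G + \frac{- 3 G - 3 w}{w}$ ($a{\left(G,w \right)} = \frac{\left(-3\right) \left(G + w\right)}{w} + G \left(-1\right) = \frac{- 3 G - 3 w}{w} - G = - G + \frac{- 3 G - 3 w}{w}$)
$a{\left(4,5 \right)} \left(-13\right) P = \left(-3 - 4 - \frac{12}{5}\right) \left(-13\right) 20 = \left(- \frac{47}{5}\right) \left(-13\right) 20 = \frac{611}{5} \cdot 20 = 2444$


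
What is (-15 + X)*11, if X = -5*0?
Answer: -165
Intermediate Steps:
X = 0
(-15 + X)*11 = (-15 + 0)*11 = -15*11 = -165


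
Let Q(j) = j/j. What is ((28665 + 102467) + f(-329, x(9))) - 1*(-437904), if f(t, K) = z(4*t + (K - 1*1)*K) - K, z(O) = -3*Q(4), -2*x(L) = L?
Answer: 1138075/2 ≈ 5.6904e+5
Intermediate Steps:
x(L) = -L/2
Q(j) = 1
z(O) = -3 (z(O) = -3*1 = -3)
f(t, K) = -3 - K
((28665 + 102467) + f(-329, x(9))) - 1*(-437904) = ((28665 + 102467) + (-3 - (-1)*9/2)) - 1*(-437904) = (131132 + (-3 - 1*(-9/2))) + 437904 = (131132 + (-3 + 9/2)) + 437904 = (131132 + 3/2) + 437904 = 262267/2 + 437904 = 1138075/2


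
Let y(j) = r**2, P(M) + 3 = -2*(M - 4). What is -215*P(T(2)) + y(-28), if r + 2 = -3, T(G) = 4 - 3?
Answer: -620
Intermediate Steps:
T(G) = 1
r = -5 (r = -2 - 3 = -5)
P(M) = 5 - 2*M (P(M) = -3 - 2*(M - 4) = -3 - 2*(-4 + M) = -3 + (8 - 2*M) = 5 - 2*M)
y(j) = 25 (y(j) = (-5)**2 = 25)
-215*P(T(2)) + y(-28) = -215*(5 - 2*1) + 25 = -215*(5 - 2) + 25 = -215*3 + 25 = -645 + 25 = -620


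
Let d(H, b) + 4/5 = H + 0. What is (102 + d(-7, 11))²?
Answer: 221841/25 ≈ 8873.6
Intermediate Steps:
d(H, b) = -⅘ + H (d(H, b) = -⅘ + (H + 0) = -⅘ + H)
(102 + d(-7, 11))² = (102 + (-⅘ - 7))² = (102 - 39/5)² = (471/5)² = 221841/25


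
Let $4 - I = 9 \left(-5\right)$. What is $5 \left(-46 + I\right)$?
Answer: $15$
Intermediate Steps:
$I = 49$ ($I = 4 - 9 \left(-5\right) = 4 - -45 = 4 + 45 = 49$)
$5 \left(-46 + I\right) = 5 \left(-46 + 49\right) = 5 \cdot 3 = 15$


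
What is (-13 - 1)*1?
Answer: -14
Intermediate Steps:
(-13 - 1)*1 = -14*1 = -14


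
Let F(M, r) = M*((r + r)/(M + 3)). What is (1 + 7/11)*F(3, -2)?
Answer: -36/11 ≈ -3.2727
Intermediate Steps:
F(M, r) = 2*M*r/(3 + M) (F(M, r) = M*((2*r)/(3 + M)) = M*(2*r/(3 + M)) = 2*M*r/(3 + M))
(1 + 7/11)*F(3, -2) = (1 + 7/11)*(2*3*(-2)/(3 + 3)) = (1 + 7*(1/11))*(2*3*(-2)/6) = (1 + 7/11)*(2*3*(-2)*(⅙)) = (18/11)*(-2) = -36/11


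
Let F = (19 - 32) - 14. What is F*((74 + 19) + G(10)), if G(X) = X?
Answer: -2781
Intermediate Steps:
F = -27 (F = -13 - 14 = -27)
F*((74 + 19) + G(10)) = -27*((74 + 19) + 10) = -27*(93 + 10) = -27*103 = -2781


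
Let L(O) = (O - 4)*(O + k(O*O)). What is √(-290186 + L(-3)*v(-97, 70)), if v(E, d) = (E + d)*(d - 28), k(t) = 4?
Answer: 2*I*√70562 ≈ 531.27*I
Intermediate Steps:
v(E, d) = (-28 + d)*(E + d) (v(E, d) = (E + d)*(-28 + d) = (-28 + d)*(E + d))
L(O) = (-4 + O)*(4 + O) (L(O) = (O - 4)*(O + 4) = (-4 + O)*(4 + O))
√(-290186 + L(-3)*v(-97, 70)) = √(-290186 + (-16 + (-3)²)*(70² - 28*(-97) - 28*70 - 97*70)) = √(-290186 + (-16 + 9)*(4900 + 2716 - 1960 - 6790)) = √(-290186 - 7*(-1134)) = √(-290186 + 7938) = √(-282248) = 2*I*√70562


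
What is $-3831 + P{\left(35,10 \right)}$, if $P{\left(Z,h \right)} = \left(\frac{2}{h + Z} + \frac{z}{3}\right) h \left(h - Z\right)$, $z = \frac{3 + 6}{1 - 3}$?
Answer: $- \frac{31204}{9} \approx -3467.1$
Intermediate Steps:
$z = - \frac{9}{2}$ ($z = \frac{9}{-2} = 9 \left(- \frac{1}{2}\right) = - \frac{9}{2} \approx -4.5$)
$P{\left(Z,h \right)} = h \left(- \frac{3}{2} + \frac{2}{Z + h}\right) \left(h - Z\right)$ ($P{\left(Z,h \right)} = \left(\frac{2}{h + Z} - \frac{9}{2 \cdot 3}\right) h \left(h - Z\right) = \left(\frac{2}{Z + h} - \frac{3}{2}\right) h \left(h - Z\right) = \left(- \frac{3}{2} + \frac{2}{Z + h}\right) h \left(h - Z\right) = h \left(- \frac{3}{2} + \frac{2}{Z + h}\right) \left(h - Z\right)$)
$-3831 + P{\left(35,10 \right)} = -3831 + \frac{1}{2} \cdot 10 \frac{1}{35 + 10} \left(\left(-4\right) 35 - 3 \cdot 10^{2} + 3 \cdot 35^{2} + 4 \cdot 10\right) = -3831 + \frac{1}{2} \cdot 10 \cdot \frac{1}{45} \left(-140 - 300 + 3 \cdot 1225 + 40\right) = -3831 + \frac{1}{2} \cdot 10 \cdot \frac{1}{45} \left(-140 - 300 + 3675 + 40\right) = -3831 + \frac{1}{2} \cdot 10 \cdot \frac{1}{45} \cdot 3275 = -3831 + \frac{3275}{9} = - \frac{31204}{9}$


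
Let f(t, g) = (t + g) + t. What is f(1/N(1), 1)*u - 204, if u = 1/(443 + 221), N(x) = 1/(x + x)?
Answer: -135451/664 ≈ -203.99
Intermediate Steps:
N(x) = 1/(2*x)
f(t, g) = g + 2*t (f(t, g) = (g + t) + t = g + 2*t)
u = 1/664 ≈ 0.0015060
f(1/N(1), 1)*u - 204 = (1 + 2/(((1/2)/1)))*(1/664) - 204 = (1 + 2/(((1/2)*1)))*(1/664) - 204 = (1 + 2/(1/2))*(1/664) - 204 = (1 + 2*2)*(1/664) - 204 = (1 + 4)*(1/664) - 204 = 5*(1/664) - 204 = 5/664 - 204 = -135451/664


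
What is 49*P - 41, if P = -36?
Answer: -1805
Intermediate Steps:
49*P - 41 = 49*(-36) - 41 = -1764 - 41 = -1805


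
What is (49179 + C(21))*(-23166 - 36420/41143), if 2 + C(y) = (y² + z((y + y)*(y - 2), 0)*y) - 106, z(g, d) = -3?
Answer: -47132569407942/41143 ≈ -1.1456e+9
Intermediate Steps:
C(y) = -108 + y² - 3*y (C(y) = -2 + ((y² - 3*y) - 106) = -2 + (-106 + y² - 3*y) = -108 + y² - 3*y)
(49179 + C(21))*(-23166 - 36420/41143) = (49179 + (-108 + 21² - 3*21))*(-23166 - 36420/41143) = (49179 + (-108 + 441 - 63))*(-23166 - 36420*1/41143) = (49179 + 270)*(-23166 - 36420/41143) = 49449*(-953155158/41143) = -47132569407942/41143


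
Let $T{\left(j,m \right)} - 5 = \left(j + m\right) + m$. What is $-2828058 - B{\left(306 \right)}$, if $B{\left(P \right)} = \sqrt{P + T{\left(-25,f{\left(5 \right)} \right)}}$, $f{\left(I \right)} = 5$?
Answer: $-2828058 - 2 \sqrt{74} \approx -2.8281 \cdot 10^{6}$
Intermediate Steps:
$T{\left(j,m \right)} = 5 + j + 2 m$ ($T{\left(j,m \right)} = 5 + \left(\left(j + m\right) + m\right) = 5 + \left(j + 2 m\right) = 5 + j + 2 m$)
$B{\left(P \right)} = \sqrt{-10 + P}$ ($B{\left(P \right)} = \sqrt{P + \left(5 - 25 + 2 \cdot 5\right)} = \sqrt{P + \left(5 - 25 + 10\right)} = \sqrt{P - 10} = \sqrt{-10 + P}$)
$-2828058 - B{\left(306 \right)} = -2828058 - \sqrt{-10 + 306} = -2828058 - \sqrt{296} = -2828058 - 2 \sqrt{74}$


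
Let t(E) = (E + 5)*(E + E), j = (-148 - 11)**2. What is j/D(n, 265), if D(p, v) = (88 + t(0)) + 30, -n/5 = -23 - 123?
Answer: 25281/118 ≈ 214.25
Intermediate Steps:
n = 730 (n = -5*(-23 - 123) = -5*(-146) = 730)
j = 25281 (j = (-159)**2 = 25281)
t(E) = 2*E*(5 + E) (t(E) = (5 + E)*(2*E) = 2*E*(5 + E))
D(p, v) = 118 (D(p, v) = (88 + 2*0*(5 + 0)) + 30 = (88 + 2*0*5) + 30 = (88 + 0) + 30 = 88 + 30 = 118)
j/D(n, 265) = 25281/118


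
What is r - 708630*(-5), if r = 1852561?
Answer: 5395711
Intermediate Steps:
r - 708630*(-5) = 1852561 - 708630*(-5) = 1852561 - 1*(-3543150) = 1852561 + 3543150 = 5395711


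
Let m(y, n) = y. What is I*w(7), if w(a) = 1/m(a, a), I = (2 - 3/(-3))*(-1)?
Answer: -3/7 ≈ -0.42857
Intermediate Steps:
I = -3 (I = (2 - 3*(-1/3))*(-1) = (2 + 1)*(-1) = 3*(-1) = -3)
w(a) = 1/a
I*w(7) = -3/7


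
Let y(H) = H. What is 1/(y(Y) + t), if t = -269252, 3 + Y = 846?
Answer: -1/268409 ≈ -3.7257e-6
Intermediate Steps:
Y = 843 (Y = -3 + 846 = 843)
1/(y(Y) + t) = 1/(843 - 269252) = 1/(-268409) = -1/268409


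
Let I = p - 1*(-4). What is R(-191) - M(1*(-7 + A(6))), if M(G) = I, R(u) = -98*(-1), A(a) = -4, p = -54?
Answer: 148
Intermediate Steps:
R(u) = 98
I = -50 (I = -54 - 1*(-4) = -54 + 4 = -50)
M(G) = -50
R(-191) - M(1*(-7 + A(6))) = 98 - 1*(-50) = 98 + 50 = 148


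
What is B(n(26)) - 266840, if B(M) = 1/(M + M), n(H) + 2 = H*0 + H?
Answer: -12808319/48 ≈ -2.6684e+5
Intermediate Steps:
n(H) = -2 + H (n(H) = -2 + (H*0 + H) = -2 + (0 + H) = -2 + H)
B(M) = 1/(2*M)
B(n(26)) - 266840 = 1/(2*(-2 + 26)) - 266840 = (½)/24 - 266840 = (½)*(1/24) - 266840 = 1/48 - 266840 = -12808319/48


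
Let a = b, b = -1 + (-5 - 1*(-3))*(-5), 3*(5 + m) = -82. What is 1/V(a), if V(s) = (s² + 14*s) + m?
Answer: 3/524 ≈ 0.0057252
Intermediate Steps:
m = -97/3 (m = -5 + (⅓)*(-82) = -5 - 82/3 = -97/3 ≈ -32.333)
b = 9 (b = -1 + (-5 + 3)*(-5) = -1 - 2*(-5) = -1 + 10 = 9)
a = 9
V(s) = -97/3 + s² + 14*s (V(s) = (s² + 14*s) - 97/3 = -97/3 + s² + 14*s)
1/V(a) = 1/(-97/3 + 9² + 14*9) = 1/(-97/3 + 81 + 126) = 1/(524/3) = 3/524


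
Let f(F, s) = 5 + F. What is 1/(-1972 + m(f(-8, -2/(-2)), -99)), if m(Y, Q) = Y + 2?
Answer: -1/1973 ≈ -0.00050684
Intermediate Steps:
m(Y, Q) = 2 + Y
1/(-1972 + m(f(-8, -2/(-2)), -99)) = 1/(-1972 + (2 + (5 - 8))) = 1/(-1972 + (2 - 3)) = 1/(-1972 - 1) = 1/(-1973) = -1/1973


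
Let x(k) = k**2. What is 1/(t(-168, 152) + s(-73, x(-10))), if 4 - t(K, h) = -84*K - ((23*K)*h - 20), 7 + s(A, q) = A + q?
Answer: -1/601436 ≈ -1.6627e-6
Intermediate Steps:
s(A, q) = -7 + A + q (s(A, q) = -7 + (A + q) = -7 + A + q)
t(K, h) = -16 + 84*K + 23*K*h (t(K, h) = 4 - (-84*K - ((23*K)*h - 20)) = 4 - (-84*K - (23*K*h - 20)) = 4 - (-84*K - (-20 + 23*K*h)) = 4 - (-84*K + (20 - 23*K*h)) = 4 - (20 - 84*K - 23*K*h) = 4 + (-20 + 84*K + 23*K*h) = -16 + 84*K + 23*K*h)
1/(t(-168, 152) + s(-73, x(-10))) = 1/((-16 + 84*(-168) + 23*(-168)*152) + (-7 - 73 + (-10)**2)) = 1/((-16 - 14112 - 587328) + (-7 - 73 + 100)) = 1/(-601456 + 20) = 1/(-601436) = -1/601436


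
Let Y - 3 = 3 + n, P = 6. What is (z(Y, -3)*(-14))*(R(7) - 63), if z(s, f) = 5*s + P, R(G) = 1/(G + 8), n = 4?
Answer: 740096/15 ≈ 49340.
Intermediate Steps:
R(G) = 1/(8 + G)
Y = 10 (Y = 3 + (3 + 4) = 3 + 7 = 10)
z(s, f) = 6 + 5*s (z(s, f) = 5*s + 6 = 6 + 5*s)
(z(Y, -3)*(-14))*(R(7) - 63) = ((6 + 5*10)*(-14))*(1/(8 + 7) - 63) = ((6 + 50)*(-14))*(1/15 - 63) = (56*(-14))*(1/15 - 63) = -784*(-944/15) = 740096/15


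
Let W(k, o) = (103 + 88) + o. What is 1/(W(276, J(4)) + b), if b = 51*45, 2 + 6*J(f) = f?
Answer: 3/7459 ≈ 0.00040220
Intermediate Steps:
J(f) = -⅓ + f/6
W(k, o) = 191 + o
b = 2295
1/(W(276, J(4)) + b) = 1/((191 + (-⅓ + (⅙)*4)) + 2295) = 1/((191 + (-⅓ + ⅔)) + 2295) = 1/((191 + ⅓) + 2295) = 1/(574/3 + 2295) = 1/(7459/3) = 3/7459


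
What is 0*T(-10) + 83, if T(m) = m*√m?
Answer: 83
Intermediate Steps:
T(m) = m^(3/2)
0*T(-10) + 83 = 0*(-10)^(3/2) + 83 = 0*(-10*I*√10) + 83 = 0 + 83 = 83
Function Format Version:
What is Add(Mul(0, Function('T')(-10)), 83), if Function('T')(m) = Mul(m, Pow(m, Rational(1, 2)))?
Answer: 83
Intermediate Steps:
Function('T')(m) = Pow(m, Rational(3, 2))
Add(Mul(0, Function('T')(-10)), 83) = Add(Mul(0, Pow(-10, Rational(3, 2))), 83) = Add(Mul(0, Mul(-10, I, Pow(10, Rational(1, 2)))), 83) = Add(0, 83) = 83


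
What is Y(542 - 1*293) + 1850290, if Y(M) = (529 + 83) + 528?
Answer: 1851430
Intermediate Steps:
Y(M) = 1140 (Y(M) = 612 + 528 = 1140)
Y(542 - 1*293) + 1850290 = 1140 + 1850290 = 1851430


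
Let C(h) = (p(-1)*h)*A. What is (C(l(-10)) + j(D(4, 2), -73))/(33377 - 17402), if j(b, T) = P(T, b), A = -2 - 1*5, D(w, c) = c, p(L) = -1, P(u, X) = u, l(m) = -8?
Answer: -43/5325 ≈ -0.0080751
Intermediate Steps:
A = -7 (A = -2 - 5 = -7)
C(h) = 7*h (C(h) = -h*(-7) = 7*h)
j(b, T) = T
(C(l(-10)) + j(D(4, 2), -73))/(33377 - 17402) = (7*(-8) - 73)/(33377 - 17402) = (-56 - 73)/15975 = -129*1/15975 = -43/5325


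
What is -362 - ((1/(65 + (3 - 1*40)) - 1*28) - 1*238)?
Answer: -2689/28 ≈ -96.036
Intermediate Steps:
-362 - ((1/(65 + (3 - 1*40)) - 1*28) - 1*238) = -362 - ((1/(65 + (3 - 40)) - 28) - 238) = -362 - ((1/(65 - 37) - 28) - 238) = -362 - ((1/28 - 28) - 238) = -362 - (-783/28 - 238) = -362 - 1*(-7447/28) = -362 + 7447/28 = -2689/28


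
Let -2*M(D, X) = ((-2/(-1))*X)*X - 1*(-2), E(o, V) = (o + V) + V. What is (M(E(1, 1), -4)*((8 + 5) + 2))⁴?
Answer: 4228250625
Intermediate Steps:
E(o, V) = o + 2*V (E(o, V) = (V + o) + V = o + 2*V)
M(D, X) = -1 - X² (M(D, X) = -(((-2/(-1))*X)*X - 1*(-2))/2 = -(((-2*(-1))*X)*X + 2)/2 = -((2*X)*X + 2)/2 = -(2*X² + 2)/2 = -(2 + 2*X²)/2 = -1 - X²)
(M(E(1, 1), -4)*((8 + 5) + 2))⁴ = ((-1 - 1*(-4)²)*((8 + 5) + 2))⁴ = ((-1 - 1*16)*(13 + 2))⁴ = ((-1 - 16)*15)⁴ = (-17*15)⁴ = (-255)⁴ = 4228250625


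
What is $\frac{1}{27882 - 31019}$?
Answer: $- \frac{1}{3137} \approx -0.00031878$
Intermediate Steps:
$\frac{1}{27882 - 31019} = \frac{1}{-3137} = - \frac{1}{3137}$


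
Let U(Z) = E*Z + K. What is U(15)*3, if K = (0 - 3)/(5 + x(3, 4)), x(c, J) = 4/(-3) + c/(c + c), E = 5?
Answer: 5571/25 ≈ 222.84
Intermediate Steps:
x(c, J) = -⅚ (x(c, J) = 4*(-⅓) + c/((2*c)) = -4/3 + c*(1/(2*c)) = -4/3 + ½ = -⅚)
K = -18/25 (K = (0 - 3)/(5 - ⅚) = -3/25/6 = -3*6/25 = -18/25 ≈ -0.72000)
U(Z) = -18/25 + 5*Z (U(Z) = 5*Z - 18/25 = -18/25 + 5*Z)
U(15)*3 = (-18/25 + 5*15)*3 = (-18/25 + 75)*3 = (1857/25)*3 = 5571/25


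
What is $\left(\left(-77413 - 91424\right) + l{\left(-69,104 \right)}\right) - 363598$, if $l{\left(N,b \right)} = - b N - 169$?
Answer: $-525428$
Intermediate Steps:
$l{\left(N,b \right)} = -169 - N b$ ($l{\left(N,b \right)} = - N b - 169 = -169 - N b$)
$\left(\left(-77413 - 91424\right) + l{\left(-69,104 \right)}\right) - 363598 = \left(\left(-77413 - 91424\right) - \left(169 - 7176\right)\right) - 363598 = \left(-168837 + \left(-169 + 7176\right)\right) - 363598 = \left(-168837 + 7007\right) - 363598 = -161830 - 363598 = -525428$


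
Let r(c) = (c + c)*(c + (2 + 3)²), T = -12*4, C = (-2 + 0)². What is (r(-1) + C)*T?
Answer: 2112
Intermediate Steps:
C = 4 (C = (-2)² = 4)
T = -48
r(c) = 2*c*(25 + c) (r(c) = (2*c)*(c + 5²) = (2*c)*(c + 25) = (2*c)*(25 + c) = 2*c*(25 + c))
(r(-1) + C)*T = (2*(-1)*(25 - 1) + 4)*(-48) = (2*(-1)*24 + 4)*(-48) = (-48 + 4)*(-48) = -44*(-48) = 2112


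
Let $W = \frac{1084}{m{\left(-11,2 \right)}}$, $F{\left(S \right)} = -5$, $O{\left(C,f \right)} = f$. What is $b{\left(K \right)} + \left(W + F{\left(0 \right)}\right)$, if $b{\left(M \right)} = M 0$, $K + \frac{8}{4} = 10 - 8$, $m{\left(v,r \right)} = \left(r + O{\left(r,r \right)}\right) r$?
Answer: $\frac{261}{2} \approx 130.5$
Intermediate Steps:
$m{\left(v,r \right)} = 2 r^{2}$ ($m{\left(v,r \right)} = \left(r + r\right) r = 2 r r = 2 r^{2}$)
$W = \frac{271}{2}$ ($W = \frac{1084}{2 \cdot 2^{2}} = \frac{1084}{2 \cdot 4} = \frac{1084}{8} = 1084 \cdot \frac{1}{8} = \frac{271}{2} \approx 135.5$)
$K = 0$ ($K = -2 + \left(10 - 8\right) = -2 + 2 = 0$)
$b{\left(M \right)} = 0$
$b{\left(K \right)} + \left(W + F{\left(0 \right)}\right) = 0 + \left(\frac{271}{2} - 5\right) = 0 + \frac{261}{2} = \frac{261}{2}$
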